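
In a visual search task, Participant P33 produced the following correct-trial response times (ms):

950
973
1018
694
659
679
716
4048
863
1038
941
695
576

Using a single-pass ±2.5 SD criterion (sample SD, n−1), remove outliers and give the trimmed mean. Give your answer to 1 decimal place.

816.8 ms

n = 13, ΣRT = 13850, M = 1065.385
Σ(x−M)² = 9928389.08; s = √(9928389.08/12) = 909.596
Cutoffs: 1065.385 ± 2.5·909.596 → [-1208.6, 3339.4]
Outside: 4048 → excluded.
Retained (n=12): Σ = 9802, mean = 9802/12 = 816.833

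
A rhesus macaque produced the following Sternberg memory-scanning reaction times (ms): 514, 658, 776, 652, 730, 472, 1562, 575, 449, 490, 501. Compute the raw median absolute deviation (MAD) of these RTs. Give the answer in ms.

85 ms

Sorted: 449, 472, 490, 501, 514, 575, 652, 658, 730, 776, 1562 → median = 575
|x − 575|: 61, 83, 201, 77, 155, 103, 987, 0, 126, 85, 74
Sorted deviations: 0, 61, 74, 77, 83, 85, 103, 126, 155, 201, 987 → MAD = 85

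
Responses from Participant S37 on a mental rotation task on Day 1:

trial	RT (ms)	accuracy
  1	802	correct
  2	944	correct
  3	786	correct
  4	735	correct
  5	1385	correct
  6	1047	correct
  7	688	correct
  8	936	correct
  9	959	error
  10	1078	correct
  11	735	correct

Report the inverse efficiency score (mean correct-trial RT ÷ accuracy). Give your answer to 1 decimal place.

1005.0 ms

Correct trials (n=10): 802, 944, 786, 735, 1385, 1047, 688, 936, 1078, 735
Mean correct RT = 9136/10 = 913.6000 ms
Proportion correct = 10/11
IES = 913.6000 / (10/11) = 1004.960 ms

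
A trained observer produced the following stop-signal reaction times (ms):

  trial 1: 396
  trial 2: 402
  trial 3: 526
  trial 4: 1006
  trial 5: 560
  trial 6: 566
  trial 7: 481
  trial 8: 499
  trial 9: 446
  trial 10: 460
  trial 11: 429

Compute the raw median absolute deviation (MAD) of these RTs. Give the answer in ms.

Sorted: 396, 402, 429, 446, 460, 481, 499, 526, 560, 566, 1006 → median = 481
|x − 481|: 85, 79, 45, 525, 79, 85, 0, 18, 35, 21, 52
Sorted deviations: 0, 18, 21, 35, 45, 52, 79, 79, 85, 85, 525 → MAD = 52

52 ms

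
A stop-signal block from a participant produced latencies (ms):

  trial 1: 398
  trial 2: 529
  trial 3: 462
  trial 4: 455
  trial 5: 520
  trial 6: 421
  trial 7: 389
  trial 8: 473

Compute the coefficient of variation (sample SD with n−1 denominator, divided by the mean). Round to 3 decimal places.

0.114

n = 8, Σ = 3647, M = 455.8750
Σ(x−M)² = 18828.875; s = √(18828.875/7) = 51.8637
CV = 51.8637 / 455.8750 = 0.11377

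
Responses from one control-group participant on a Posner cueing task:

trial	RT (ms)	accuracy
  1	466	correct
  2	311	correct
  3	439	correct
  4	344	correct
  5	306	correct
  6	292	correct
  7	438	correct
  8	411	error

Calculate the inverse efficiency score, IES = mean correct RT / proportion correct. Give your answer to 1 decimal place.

423.8 ms

Correct trials (n=7): 466, 311, 439, 344, 306, 292, 438
Mean correct RT = 2596/7 = 370.8571 ms
Proportion correct = 7/8
IES = 370.8571 / (7/8) = 423.837 ms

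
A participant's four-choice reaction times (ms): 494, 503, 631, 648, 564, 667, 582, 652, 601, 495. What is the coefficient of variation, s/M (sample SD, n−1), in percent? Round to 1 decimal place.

11.6%

n = 10, Σ = 5837, M = 583.7000
Σ(x−M)² = 41092.100; s = √(41092.100/9) = 67.5706
CV = 67.5706 / 583.7000 = 0.11576 = 11.576%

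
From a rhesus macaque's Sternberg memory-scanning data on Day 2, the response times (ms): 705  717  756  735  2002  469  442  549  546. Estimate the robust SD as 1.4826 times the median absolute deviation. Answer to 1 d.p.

Sorted: 442, 469, 546, 549, 705, 717, 735, 756, 2002 → median = 705
|x − 705| sorted: 0, 12, 30, 51, 156, 159, 236, 263, 1297 → MAD = 156
Robust SD ≈ 1.4826 × 156 = 231.286

231.3 ms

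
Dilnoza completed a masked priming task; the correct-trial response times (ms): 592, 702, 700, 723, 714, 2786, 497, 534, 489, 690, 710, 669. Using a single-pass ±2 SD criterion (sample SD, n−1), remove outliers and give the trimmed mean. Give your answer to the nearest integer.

n = 12, ΣRT = 9806, M = 817.167
Σ(x−M)² = 4313499.67; s = √(4313499.67/11) = 626.208
Cutoffs: 817.167 ± 2·626.208 → [-435.2, 2069.6]
Outside: 2786 → excluded.
Retained (n=11): Σ = 7020, mean = 7020/11 = 638.182

638 ms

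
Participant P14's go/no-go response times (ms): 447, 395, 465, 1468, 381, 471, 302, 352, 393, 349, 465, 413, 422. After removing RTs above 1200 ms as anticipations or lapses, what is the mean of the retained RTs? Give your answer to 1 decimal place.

404.6 ms

Excluded: 1468
Retained (n=12): Σ = 4855
Mean = 4855/12 = 404.5833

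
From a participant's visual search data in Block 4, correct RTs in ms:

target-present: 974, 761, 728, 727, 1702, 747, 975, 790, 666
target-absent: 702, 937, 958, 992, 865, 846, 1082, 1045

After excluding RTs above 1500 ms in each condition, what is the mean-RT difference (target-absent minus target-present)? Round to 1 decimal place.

132.4 ms

target-present: exclude 1702
M(target-present) = 6368/8 = 796.000
M(target-absent) = 7427/8 = 928.375
Difference = 928.375 − 796.000 = 132.375 ms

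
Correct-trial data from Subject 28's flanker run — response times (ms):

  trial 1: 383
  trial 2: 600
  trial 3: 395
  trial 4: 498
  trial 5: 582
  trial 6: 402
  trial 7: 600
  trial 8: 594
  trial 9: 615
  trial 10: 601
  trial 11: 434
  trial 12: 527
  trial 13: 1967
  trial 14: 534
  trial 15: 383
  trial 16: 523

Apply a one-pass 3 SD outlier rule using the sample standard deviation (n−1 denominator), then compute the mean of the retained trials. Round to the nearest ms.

511 ms

n = 16, ΣRT = 9638, M = 602.375
Σ(x−M)² = 2098165.75; s = √(2098165.75/15) = 374.002
Cutoffs: 602.375 ± 3·374.002 → [-519.6, 1724.4]
Outside: 1967 → excluded.
Retained (n=15): Σ = 7671, mean = 7671/15 = 511.400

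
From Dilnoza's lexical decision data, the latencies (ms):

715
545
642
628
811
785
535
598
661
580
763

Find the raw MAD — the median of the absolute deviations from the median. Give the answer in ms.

Sorted: 535, 545, 580, 598, 628, 642, 661, 715, 763, 785, 811 → median = 642
|x − 642|: 73, 97, 0, 14, 169, 143, 107, 44, 19, 62, 121
Sorted deviations: 0, 14, 19, 44, 62, 73, 97, 107, 121, 143, 169 → MAD = 73

73 ms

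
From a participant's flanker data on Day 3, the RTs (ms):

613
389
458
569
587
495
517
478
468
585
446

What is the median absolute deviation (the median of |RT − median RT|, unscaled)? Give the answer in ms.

49 ms

Sorted: 389, 446, 458, 468, 478, 495, 517, 569, 585, 587, 613 → median = 495
|x − 495|: 118, 106, 37, 74, 92, 0, 22, 17, 27, 90, 49
Sorted deviations: 0, 17, 22, 27, 37, 49, 74, 90, 92, 106, 118 → MAD = 49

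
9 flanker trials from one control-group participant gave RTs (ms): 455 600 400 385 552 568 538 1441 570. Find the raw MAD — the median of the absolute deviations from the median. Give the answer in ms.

48 ms

Sorted: 385, 400, 455, 538, 552, 568, 570, 600, 1441 → median = 552
|x − 552|: 97, 48, 152, 167, 0, 16, 14, 889, 18
Sorted deviations: 0, 14, 16, 18, 48, 97, 152, 167, 889 → MAD = 48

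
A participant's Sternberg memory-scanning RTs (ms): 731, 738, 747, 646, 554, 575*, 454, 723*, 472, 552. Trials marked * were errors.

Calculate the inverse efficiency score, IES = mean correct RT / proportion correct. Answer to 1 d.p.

764.7 ms

Correct trials (n=8): 731, 738, 747, 646, 554, 454, 472, 552
Mean correct RT = 4894/8 = 611.7500 ms
Proportion correct = 8/10
IES = 611.7500 / (8/10) = 764.688 ms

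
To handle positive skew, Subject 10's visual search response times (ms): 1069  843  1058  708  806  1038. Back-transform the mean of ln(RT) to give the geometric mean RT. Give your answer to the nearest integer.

ln(RT): 6.9745, 6.7370, 6.9641, 6.5624, 6.6921, 6.9451
Mean ln(RT) = 40.8752/6 = 6.81253
Geometric mean = exp(6.81253) = 909.17 ms

909 ms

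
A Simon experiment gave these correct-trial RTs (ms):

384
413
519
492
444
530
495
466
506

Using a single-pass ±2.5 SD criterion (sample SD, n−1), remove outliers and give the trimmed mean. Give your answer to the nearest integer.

472 ms

n = 9, ΣRT = 4249, M = 472.111
Σ(x−M)² = 19702.89; s = √(19702.89/8) = 49.627
Cutoffs: 472.111 ± 2.5·49.627 → [348.0, 596.2]
No RTs fall outside the cutoffs; all 9 retained. Mean = 4249/9 = 472.111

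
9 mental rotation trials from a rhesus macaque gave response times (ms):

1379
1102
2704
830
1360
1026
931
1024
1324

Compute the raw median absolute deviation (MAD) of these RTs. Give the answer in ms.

Sorted: 830, 931, 1024, 1026, 1102, 1324, 1360, 1379, 2704 → median = 1102
|x − 1102|: 277, 0, 1602, 272, 258, 76, 171, 78, 222
Sorted deviations: 0, 76, 78, 171, 222, 258, 272, 277, 1602 → MAD = 222

222 ms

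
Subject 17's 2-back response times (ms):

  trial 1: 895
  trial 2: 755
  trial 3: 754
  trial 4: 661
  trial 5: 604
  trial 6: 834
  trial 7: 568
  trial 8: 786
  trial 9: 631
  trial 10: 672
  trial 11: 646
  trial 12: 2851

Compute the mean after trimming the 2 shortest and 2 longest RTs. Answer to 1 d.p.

Sorted: 568, 604, 631, 646, 661, 672, 754, 755, 786, 834, 895, 2851
Drop lowest 2 (568, 604) and highest 2 (895, 2851)
Remaining (n=8): Σ = 5739, mean = 5739/8 = 717.375

717.4 ms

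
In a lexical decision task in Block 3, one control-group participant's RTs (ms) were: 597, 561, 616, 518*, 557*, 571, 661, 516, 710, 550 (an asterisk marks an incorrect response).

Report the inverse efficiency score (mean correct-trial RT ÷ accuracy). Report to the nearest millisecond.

Correct trials (n=8): 597, 561, 616, 571, 661, 516, 710, 550
Mean correct RT = 4782/8 = 597.7500 ms
Proportion correct = 8/10
IES = 597.7500 / (8/10) = 747.188 ms

747 ms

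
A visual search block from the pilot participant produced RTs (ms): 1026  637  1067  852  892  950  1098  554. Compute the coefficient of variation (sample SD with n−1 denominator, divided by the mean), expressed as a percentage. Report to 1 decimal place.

22.4%

n = 8, Σ = 7076, M = 884.5000
Σ(x−M)² = 274800.000; s = √(274800.000/7) = 198.1342
CV = 198.1342 / 884.5000 = 0.22401 = 22.401%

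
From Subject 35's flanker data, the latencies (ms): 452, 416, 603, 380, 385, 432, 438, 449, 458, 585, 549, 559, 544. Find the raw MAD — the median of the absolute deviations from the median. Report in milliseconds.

Sorted: 380, 385, 416, 432, 438, 449, 452, 458, 544, 549, 559, 585, 603 → median = 452
|x − 452|: 0, 36, 151, 72, 67, 20, 14, 3, 6, 133, 97, 107, 92
Sorted deviations: 0, 3, 6, 14, 20, 36, 67, 72, 92, 97, 107, 133, 151 → MAD = 67

67 ms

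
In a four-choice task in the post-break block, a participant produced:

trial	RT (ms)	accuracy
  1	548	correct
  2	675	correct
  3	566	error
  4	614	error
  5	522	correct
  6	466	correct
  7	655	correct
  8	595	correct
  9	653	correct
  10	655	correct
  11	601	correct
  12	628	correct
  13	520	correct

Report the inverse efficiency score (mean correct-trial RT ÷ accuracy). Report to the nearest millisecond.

Correct trials (n=11): 548, 675, 522, 466, 655, 595, 653, 655, 601, 628, 520
Mean correct RT = 6518/11 = 592.5455 ms
Proportion correct = 11/13
IES = 592.5455 / (11/13) = 700.281 ms

700 ms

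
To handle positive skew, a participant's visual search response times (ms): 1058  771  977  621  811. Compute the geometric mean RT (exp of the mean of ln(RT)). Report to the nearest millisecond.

ln(RT): 6.9641, 6.6477, 6.8845, 6.4313, 6.6983
Mean ln(RT) = 33.6259/5 = 6.72518
Geometric mean = exp(6.72518) = 833.12 ms

833 ms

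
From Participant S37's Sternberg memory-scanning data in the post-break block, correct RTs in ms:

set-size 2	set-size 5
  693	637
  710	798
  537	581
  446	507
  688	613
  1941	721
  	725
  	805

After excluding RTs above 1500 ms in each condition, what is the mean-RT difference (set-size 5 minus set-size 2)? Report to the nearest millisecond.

set-size 2: exclude 1941
M(set-size 2) = 3074/5 = 614.800
M(set-size 5) = 5387/8 = 673.375
Difference = 673.375 − 614.800 = 58.575 ms

59 ms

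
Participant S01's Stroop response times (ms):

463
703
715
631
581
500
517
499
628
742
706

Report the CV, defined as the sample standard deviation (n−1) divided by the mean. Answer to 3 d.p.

n = 11, Σ = 6685, M = 607.7273
Σ(x−M)² = 102542.182; s = √(102542.182/10) = 101.2631
CV = 101.2631 / 607.7273 = 0.16663

0.167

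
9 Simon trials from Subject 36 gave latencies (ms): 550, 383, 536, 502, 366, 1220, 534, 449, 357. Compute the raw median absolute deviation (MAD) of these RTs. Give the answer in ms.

Sorted: 357, 366, 383, 449, 502, 534, 536, 550, 1220 → median = 502
|x − 502|: 48, 119, 34, 0, 136, 718, 32, 53, 145
Sorted deviations: 0, 32, 34, 48, 53, 119, 136, 145, 718 → MAD = 53

53 ms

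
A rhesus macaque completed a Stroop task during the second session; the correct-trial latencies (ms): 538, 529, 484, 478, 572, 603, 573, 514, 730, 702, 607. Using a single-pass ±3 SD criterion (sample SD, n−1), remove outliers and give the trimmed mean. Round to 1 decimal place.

n = 11, ΣRT = 6330, M = 575.455
Σ(x−M)² = 66868.73; s = √(66868.73/10) = 81.773
Cutoffs: 575.455 ± 3·81.773 → [330.1, 820.8]
No RTs fall outside the cutoffs; all 11 retained. Mean = 6330/11 = 575.455

575.5 ms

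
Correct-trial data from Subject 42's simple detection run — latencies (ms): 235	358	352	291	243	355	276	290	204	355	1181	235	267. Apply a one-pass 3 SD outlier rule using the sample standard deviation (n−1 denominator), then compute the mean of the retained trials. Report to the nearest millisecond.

n = 13, ΣRT = 4642, M = 357.077
Σ(x−M)² = 768688.92; s = √(768688.92/12) = 253.096
Cutoffs: 357.077 ± 3·253.096 → [-402.2, 1116.4]
Outside: 1181 → excluded.
Retained (n=12): Σ = 3461, mean = 3461/12 = 288.417

288 ms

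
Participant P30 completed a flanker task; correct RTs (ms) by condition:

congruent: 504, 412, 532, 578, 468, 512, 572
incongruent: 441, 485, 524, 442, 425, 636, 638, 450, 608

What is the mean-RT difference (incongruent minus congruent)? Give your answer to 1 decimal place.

M(congruent) = 3578/7 = 511.143
M(incongruent) = 4649/9 = 516.556
Difference = 516.556 − 511.143 = 5.413 ms

5.4 ms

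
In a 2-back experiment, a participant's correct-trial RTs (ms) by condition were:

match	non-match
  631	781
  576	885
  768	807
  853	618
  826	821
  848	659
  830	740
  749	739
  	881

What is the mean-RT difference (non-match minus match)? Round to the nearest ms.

M(match) = 6081/8 = 760.125
M(non-match) = 6931/9 = 770.111
Difference = 770.111 − 760.125 = 9.986 ms

10 ms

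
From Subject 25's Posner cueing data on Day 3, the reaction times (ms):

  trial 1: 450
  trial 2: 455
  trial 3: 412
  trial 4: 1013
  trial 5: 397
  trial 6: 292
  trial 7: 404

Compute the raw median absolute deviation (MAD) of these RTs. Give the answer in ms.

Sorted: 292, 397, 404, 412, 450, 455, 1013 → median = 412
|x − 412|: 38, 43, 0, 601, 15, 120, 8
Sorted deviations: 0, 8, 15, 38, 43, 120, 601 → MAD = 38

38 ms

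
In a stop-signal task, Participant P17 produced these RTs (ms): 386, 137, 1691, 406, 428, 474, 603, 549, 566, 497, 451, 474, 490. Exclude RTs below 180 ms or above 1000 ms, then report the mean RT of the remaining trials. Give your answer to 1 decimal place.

484.0 ms

Excluded: 137, 1691
Retained (n=11): Σ = 5324
Mean = 5324/11 = 484.0000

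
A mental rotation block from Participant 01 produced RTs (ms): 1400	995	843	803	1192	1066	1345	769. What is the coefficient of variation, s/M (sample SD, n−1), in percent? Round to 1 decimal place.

n = 8, Σ = 8413, M = 1051.6250
Σ(x−M)² = 415767.875; s = √(415767.875/7) = 243.7117
CV = 243.7117 / 1051.6250 = 0.23175 = 23.175%

23.2%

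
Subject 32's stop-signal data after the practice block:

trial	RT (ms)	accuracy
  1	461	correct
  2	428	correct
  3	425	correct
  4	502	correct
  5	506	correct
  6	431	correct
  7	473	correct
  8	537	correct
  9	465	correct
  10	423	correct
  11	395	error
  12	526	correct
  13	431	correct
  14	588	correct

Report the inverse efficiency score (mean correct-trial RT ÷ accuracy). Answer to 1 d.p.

Correct trials (n=13): 461, 428, 425, 502, 506, 431, 473, 537, 465, 423, 526, 431, 588
Mean correct RT = 6196/13 = 476.6154 ms
Proportion correct = 13/14
IES = 476.6154 / (13/14) = 513.278 ms

513.3 ms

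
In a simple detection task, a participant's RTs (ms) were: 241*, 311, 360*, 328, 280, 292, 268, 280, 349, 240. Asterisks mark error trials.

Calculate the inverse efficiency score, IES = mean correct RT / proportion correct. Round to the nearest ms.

367 ms

Correct trials (n=8): 311, 328, 280, 292, 268, 280, 349, 240
Mean correct RT = 2348/8 = 293.5000 ms
Proportion correct = 8/10
IES = 293.5000 / (8/10) = 366.875 ms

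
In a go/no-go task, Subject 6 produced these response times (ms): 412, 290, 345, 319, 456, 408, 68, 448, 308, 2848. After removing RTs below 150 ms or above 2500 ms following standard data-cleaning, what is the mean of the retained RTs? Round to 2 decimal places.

373.25 ms

Excluded: 68, 2848
Retained (n=8): Σ = 2986
Mean = 2986/8 = 373.2500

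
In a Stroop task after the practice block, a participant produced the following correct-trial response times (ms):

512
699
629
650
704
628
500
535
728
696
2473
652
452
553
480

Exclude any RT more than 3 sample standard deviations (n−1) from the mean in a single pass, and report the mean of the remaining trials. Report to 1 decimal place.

601.3 ms

n = 15, ΣRT = 10891, M = 726.067
Σ(x−M)² = 3383264.93; s = √(3383264.93/14) = 491.591
Cutoffs: 726.067 ± 3·491.591 → [-748.7, 2200.8]
Outside: 2473 → excluded.
Retained (n=14): Σ = 8418, mean = 8418/14 = 601.286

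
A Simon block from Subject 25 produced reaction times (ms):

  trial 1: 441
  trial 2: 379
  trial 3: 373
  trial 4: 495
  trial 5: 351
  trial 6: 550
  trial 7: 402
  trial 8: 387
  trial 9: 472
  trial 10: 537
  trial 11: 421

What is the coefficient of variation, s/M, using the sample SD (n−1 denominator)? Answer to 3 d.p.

0.156

n = 11, Σ = 4808, M = 437.0909
Σ(x−M)² = 46210.909; s = √(46210.909/10) = 67.9786
CV = 67.9786 / 437.0909 = 0.15553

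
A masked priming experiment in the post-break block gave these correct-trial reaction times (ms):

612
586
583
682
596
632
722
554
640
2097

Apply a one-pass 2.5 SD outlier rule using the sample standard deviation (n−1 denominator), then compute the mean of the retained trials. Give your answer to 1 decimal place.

623.0 ms

n = 10, ΣRT = 7704, M = 770.400
Σ(x−M)² = 1977640.40; s = √(1977640.40/9) = 468.762
Cutoffs: 770.400 ± 2.5·468.762 → [-401.5, 1942.3]
Outside: 2097 → excluded.
Retained (n=9): Σ = 5607, mean = 5607/9 = 623.000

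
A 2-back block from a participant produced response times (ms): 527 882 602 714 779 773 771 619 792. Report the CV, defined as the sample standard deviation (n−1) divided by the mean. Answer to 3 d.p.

0.157

n = 9, Σ = 6459, M = 717.6667
Σ(x−M)² = 101680.000; s = √(101680.000/8) = 112.7386
CV = 112.7386 / 717.6667 = 0.15709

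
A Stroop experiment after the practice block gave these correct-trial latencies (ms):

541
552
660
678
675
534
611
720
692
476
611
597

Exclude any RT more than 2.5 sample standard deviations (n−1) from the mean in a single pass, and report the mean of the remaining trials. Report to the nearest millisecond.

n = 12, ΣRT = 7347, M = 612.250
Σ(x−M)² = 62140.25; s = √(62140.25/11) = 75.161
Cutoffs: 612.250 ± 2.5·75.161 → [424.3, 800.2]
No RTs fall outside the cutoffs; all 12 retained. Mean = 7347/12 = 612.250

612 ms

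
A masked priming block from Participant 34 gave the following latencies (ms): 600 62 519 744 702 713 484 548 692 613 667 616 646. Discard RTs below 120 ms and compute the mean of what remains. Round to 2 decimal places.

Excluded: 62
Retained (n=12): Σ = 7544
Mean = 7544/12 = 628.6667

628.67 ms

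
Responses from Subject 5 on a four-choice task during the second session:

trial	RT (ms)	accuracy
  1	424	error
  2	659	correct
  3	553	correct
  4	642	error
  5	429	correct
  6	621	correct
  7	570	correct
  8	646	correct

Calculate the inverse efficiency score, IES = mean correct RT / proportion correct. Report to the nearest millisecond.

773 ms

Correct trials (n=6): 659, 553, 429, 621, 570, 646
Mean correct RT = 3478/6 = 579.6667 ms
Proportion correct = 6/8
IES = 579.6667 / (6/8) = 772.889 ms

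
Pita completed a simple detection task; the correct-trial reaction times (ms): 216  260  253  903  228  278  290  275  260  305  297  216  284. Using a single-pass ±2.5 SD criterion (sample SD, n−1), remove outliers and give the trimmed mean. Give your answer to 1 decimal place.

n = 13, ΣRT = 4065, M = 312.692
Σ(x−M)² = 387718.77; s = √(387718.77/12) = 179.750
Cutoffs: 312.692 ± 2.5·179.750 → [-136.7, 762.1]
Outside: 903 → excluded.
Retained (n=12): Σ = 3162, mean = 3162/12 = 263.500

263.5 ms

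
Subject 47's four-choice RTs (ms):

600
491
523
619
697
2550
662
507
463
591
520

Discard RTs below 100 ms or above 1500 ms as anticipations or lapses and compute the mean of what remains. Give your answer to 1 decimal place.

567.3 ms

Excluded: 2550
Retained (n=10): Σ = 5673
Mean = 5673/10 = 567.3000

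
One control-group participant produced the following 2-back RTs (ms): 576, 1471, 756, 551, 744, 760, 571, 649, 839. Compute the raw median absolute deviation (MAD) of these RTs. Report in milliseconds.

Sorted: 551, 571, 576, 649, 744, 756, 760, 839, 1471 → median = 744
|x − 744|: 168, 727, 12, 193, 0, 16, 173, 95, 95
Sorted deviations: 0, 12, 16, 95, 95, 168, 173, 193, 727 → MAD = 95

95 ms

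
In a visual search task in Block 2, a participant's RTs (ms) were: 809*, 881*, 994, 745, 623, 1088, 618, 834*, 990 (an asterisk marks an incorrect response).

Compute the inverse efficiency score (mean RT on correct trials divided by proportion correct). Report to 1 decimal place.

Correct trials (n=6): 994, 745, 623, 1088, 618, 990
Mean correct RT = 5058/6 = 843.0000 ms
Proportion correct = 6/9
IES = 843.0000 / (6/9) = 1264.500 ms

1264.5 ms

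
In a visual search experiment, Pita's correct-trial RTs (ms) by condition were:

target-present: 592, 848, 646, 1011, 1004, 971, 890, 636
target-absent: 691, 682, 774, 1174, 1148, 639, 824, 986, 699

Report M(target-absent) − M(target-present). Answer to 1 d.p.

M(target-present) = 6598/8 = 824.750
M(target-absent) = 7617/9 = 846.333
Difference = 846.333 − 824.750 = 21.583 ms

21.6 ms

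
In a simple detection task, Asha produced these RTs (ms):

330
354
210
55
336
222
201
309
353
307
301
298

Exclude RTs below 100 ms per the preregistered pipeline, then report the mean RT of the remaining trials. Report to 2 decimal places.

Excluded: 55
Retained (n=11): Σ = 3221
Mean = 3221/11 = 292.8182

292.82 ms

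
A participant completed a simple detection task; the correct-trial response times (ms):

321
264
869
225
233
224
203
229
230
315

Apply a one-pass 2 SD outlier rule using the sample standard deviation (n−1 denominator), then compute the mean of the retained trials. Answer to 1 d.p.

n = 10, ΣRT = 3113, M = 311.300
Σ(x−M)² = 359686.10; s = √(359686.10/9) = 199.913
Cutoffs: 311.300 ± 2·199.913 → [-88.5, 711.1]
Outside: 869 → excluded.
Retained (n=9): Σ = 2244, mean = 2244/9 = 249.333

249.3 ms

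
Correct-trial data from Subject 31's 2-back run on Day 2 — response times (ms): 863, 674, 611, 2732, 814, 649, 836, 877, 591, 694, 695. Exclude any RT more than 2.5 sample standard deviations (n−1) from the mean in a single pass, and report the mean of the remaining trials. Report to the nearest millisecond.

n = 11, ΣRT = 10036, M = 912.364
Σ(x−M)² = 3745472.55; s = √(3745472.55/10) = 612.003
Cutoffs: 912.364 ± 2.5·612.003 → [-617.6, 2442.4]
Outside: 2732 → excluded.
Retained (n=10): Σ = 7304, mean = 7304/10 = 730.400

730 ms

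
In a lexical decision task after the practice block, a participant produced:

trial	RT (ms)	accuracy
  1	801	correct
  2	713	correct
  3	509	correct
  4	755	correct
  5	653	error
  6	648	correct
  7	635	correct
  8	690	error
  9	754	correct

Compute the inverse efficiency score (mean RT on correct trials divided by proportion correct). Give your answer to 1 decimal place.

Correct trials (n=7): 801, 713, 509, 755, 648, 635, 754
Mean correct RT = 4815/7 = 687.8571 ms
Proportion correct = 7/9
IES = 687.8571 / (7/9) = 884.388 ms

884.4 ms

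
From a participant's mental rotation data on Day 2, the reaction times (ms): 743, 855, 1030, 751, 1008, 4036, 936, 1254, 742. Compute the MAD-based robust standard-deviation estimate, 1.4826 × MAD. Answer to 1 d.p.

Sorted: 742, 743, 751, 855, 936, 1008, 1030, 1254, 4036 → median = 936
|x − 936| sorted: 0, 72, 81, 94, 185, 193, 194, 318, 3100 → MAD = 185
Robust SD ≈ 1.4826 × 185 = 274.281

274.3 ms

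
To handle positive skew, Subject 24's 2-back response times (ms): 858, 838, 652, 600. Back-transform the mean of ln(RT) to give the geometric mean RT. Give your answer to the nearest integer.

ln(RT): 6.7546, 6.7310, 6.4800, 6.3969
Mean ln(RT) = 26.3626/4 = 6.59065
Geometric mean = exp(6.59065) = 728.25 ms

728 ms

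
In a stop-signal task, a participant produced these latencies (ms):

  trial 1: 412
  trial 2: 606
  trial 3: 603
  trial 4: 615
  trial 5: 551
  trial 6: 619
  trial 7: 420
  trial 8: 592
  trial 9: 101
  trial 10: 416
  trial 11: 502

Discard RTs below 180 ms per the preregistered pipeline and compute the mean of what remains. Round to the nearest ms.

Excluded: 101
Retained (n=10): Σ = 5336
Mean = 5336/10 = 533.6000

534 ms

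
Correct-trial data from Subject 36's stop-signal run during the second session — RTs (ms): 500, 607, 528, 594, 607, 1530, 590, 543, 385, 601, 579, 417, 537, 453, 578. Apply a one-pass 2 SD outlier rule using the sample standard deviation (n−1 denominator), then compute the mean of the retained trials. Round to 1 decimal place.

537.1 ms

n = 15, ΣRT = 9049, M = 603.267
Σ(x−M)² = 989624.93; s = √(989624.93/14) = 265.871
Cutoffs: 603.267 ± 2·265.871 → [71.5, 1135.0]
Outside: 1530 → excluded.
Retained (n=14): Σ = 7519, mean = 7519/14 = 537.071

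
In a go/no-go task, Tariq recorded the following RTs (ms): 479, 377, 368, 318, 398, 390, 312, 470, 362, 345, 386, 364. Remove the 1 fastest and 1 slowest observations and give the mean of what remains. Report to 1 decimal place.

377.8 ms

Sorted: 312, 318, 345, 362, 364, 368, 377, 386, 390, 398, 470, 479
Drop lowest 1 (312) and highest 1 (479)
Remaining (n=10): Σ = 3778, mean = 3778/10 = 377.800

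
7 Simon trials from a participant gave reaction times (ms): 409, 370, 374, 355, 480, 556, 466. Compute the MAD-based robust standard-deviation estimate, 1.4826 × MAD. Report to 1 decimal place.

Sorted: 355, 370, 374, 409, 466, 480, 556 → median = 409
|x − 409| sorted: 0, 35, 39, 54, 57, 71, 147 → MAD = 54
Robust SD ≈ 1.4826 × 54 = 80.060

80.1 ms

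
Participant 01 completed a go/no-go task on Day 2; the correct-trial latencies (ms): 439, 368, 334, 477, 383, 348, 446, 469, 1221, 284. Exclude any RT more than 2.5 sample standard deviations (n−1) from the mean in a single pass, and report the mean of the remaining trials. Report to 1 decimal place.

394.2 ms

n = 10, ΣRT = 4769, M = 476.900
Σ(x−M)² = 651060.90; s = √(651060.90/9) = 268.961
Cutoffs: 476.900 ± 2.5·268.961 → [-195.5, 1149.3]
Outside: 1221 → excluded.
Retained (n=9): Σ = 3548, mean = 3548/9 = 394.222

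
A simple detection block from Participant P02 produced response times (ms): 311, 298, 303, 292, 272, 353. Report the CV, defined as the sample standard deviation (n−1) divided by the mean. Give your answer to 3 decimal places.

n = 6, Σ = 1829, M = 304.8333
Σ(x−M)² = 3650.833; s = √(3650.833/5) = 27.0216
CV = 27.0216 / 304.8333 = 0.08864

0.089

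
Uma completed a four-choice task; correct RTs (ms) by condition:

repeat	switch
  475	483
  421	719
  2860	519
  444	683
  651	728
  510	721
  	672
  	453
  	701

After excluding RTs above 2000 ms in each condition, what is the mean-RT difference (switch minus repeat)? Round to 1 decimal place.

130.8 ms

repeat: exclude 2860
M(repeat) = 2501/5 = 500.200
M(switch) = 5679/9 = 631.000
Difference = 631.000 − 500.200 = 130.800 ms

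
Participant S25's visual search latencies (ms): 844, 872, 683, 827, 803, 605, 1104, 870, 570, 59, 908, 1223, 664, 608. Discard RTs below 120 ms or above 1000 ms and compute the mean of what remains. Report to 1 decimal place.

750.4 ms

Excluded: 59, 1104, 1223
Retained (n=11): Σ = 8254
Mean = 8254/11 = 750.3636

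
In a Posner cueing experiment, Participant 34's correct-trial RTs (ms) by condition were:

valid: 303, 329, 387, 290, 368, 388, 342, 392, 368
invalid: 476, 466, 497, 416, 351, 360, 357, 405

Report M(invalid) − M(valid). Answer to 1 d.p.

M(valid) = 3167/9 = 351.889
M(invalid) = 3328/8 = 416.000
Difference = 416.000 − 351.889 = 64.111 ms

64.1 ms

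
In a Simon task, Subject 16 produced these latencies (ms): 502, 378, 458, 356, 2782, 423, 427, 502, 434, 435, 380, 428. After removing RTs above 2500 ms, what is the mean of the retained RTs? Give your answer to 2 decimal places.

429.36 ms

Excluded: 2782
Retained (n=11): Σ = 4723
Mean = 4723/11 = 429.3636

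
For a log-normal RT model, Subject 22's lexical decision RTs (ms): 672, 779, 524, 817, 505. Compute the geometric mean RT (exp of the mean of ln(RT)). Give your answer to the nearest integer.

ln(RT): 6.5103, 6.6580, 6.2615, 6.7056, 6.2246
Mean ln(RT) = 32.3600/5 = 6.47199
Geometric mean = exp(6.47199) = 646.77 ms

647 ms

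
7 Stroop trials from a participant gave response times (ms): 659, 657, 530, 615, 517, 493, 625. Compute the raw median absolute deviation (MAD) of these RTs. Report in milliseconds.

44 ms

Sorted: 493, 517, 530, 615, 625, 657, 659 → median = 615
|x − 615|: 44, 42, 85, 0, 98, 122, 10
Sorted deviations: 0, 10, 42, 44, 85, 98, 122 → MAD = 44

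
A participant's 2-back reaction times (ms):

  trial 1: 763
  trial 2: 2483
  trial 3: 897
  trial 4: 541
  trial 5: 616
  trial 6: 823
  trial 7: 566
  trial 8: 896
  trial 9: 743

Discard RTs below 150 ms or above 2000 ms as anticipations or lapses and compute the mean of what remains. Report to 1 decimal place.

Excluded: 2483
Retained (n=8): Σ = 5845
Mean = 5845/8 = 730.6250

730.6 ms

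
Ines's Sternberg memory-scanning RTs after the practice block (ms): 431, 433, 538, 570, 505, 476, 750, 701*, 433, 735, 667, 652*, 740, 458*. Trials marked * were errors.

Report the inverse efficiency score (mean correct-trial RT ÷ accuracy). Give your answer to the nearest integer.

Correct trials (n=11): 431, 433, 538, 570, 505, 476, 750, 433, 735, 667, 740
Mean correct RT = 6278/11 = 570.7273 ms
Proportion correct = 11/14
IES = 570.7273 / (11/14) = 726.380 ms

726 ms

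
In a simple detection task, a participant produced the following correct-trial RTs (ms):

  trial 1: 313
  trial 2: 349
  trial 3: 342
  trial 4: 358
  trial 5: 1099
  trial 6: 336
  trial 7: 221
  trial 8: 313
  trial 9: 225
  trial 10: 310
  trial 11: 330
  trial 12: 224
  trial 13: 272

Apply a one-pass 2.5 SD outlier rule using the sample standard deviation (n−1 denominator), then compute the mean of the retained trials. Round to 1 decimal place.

n = 13, ΣRT = 4692, M = 360.923
Σ(x−M)² = 618738.92; s = √(618738.92/12) = 227.072
Cutoffs: 360.923 ± 2.5·227.072 → [-206.8, 928.6]
Outside: 1099 → excluded.
Retained (n=12): Σ = 3593, mean = 3593/12 = 299.417

299.4 ms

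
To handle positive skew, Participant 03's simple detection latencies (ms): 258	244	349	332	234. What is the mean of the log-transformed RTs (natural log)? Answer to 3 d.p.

ln(RT): 5.5530, 5.4972, 5.8551, 5.8051, 5.4553
Σ ln(RT) = 28.1657
Mean = 28.1657/5 = 5.63313

5.633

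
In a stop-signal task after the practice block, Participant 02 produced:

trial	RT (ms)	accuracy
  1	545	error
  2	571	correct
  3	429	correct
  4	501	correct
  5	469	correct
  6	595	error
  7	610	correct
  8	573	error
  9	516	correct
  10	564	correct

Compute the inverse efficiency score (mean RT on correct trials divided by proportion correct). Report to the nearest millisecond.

Correct trials (n=7): 571, 429, 501, 469, 610, 516, 564
Mean correct RT = 3660/7 = 522.8571 ms
Proportion correct = 7/10
IES = 522.8571 / (7/10) = 746.939 ms

747 ms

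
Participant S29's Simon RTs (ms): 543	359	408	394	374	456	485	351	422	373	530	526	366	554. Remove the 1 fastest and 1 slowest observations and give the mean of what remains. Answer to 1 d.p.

436.3 ms

Sorted: 351, 359, 366, 373, 374, 394, 408, 422, 456, 485, 526, 530, 543, 554
Drop lowest 1 (351) and highest 1 (554)
Remaining (n=12): Σ = 5236, mean = 5236/12 = 436.333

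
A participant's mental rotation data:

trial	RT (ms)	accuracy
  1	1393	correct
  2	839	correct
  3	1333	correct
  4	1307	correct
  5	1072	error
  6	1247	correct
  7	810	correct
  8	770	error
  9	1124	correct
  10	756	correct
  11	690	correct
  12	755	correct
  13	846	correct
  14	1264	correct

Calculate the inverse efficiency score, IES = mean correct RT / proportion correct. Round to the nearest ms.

1202 ms

Correct trials (n=12): 1393, 839, 1333, 1307, 1247, 810, 1124, 756, 690, 755, 846, 1264
Mean correct RT = 12364/12 = 1030.3333 ms
Proportion correct = 12/14
IES = 1030.3333 / (12/14) = 1202.056 ms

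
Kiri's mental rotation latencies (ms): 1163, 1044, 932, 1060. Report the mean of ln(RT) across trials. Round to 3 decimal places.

6.953

ln(RT): 7.0588, 6.9508, 6.8373, 6.9660
Σ ln(RT) = 27.8129
Mean = 27.8129/4 = 6.95323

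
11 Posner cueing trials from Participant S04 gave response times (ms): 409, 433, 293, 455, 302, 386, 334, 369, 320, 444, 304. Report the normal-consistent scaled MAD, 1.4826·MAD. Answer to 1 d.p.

94.9 ms

Sorted: 293, 302, 304, 320, 334, 369, 386, 409, 433, 444, 455 → median = 369
|x − 369| sorted: 0, 17, 35, 40, 49, 64, 65, 67, 75, 76, 86 → MAD = 64
Robust SD ≈ 1.4826 × 64 = 94.886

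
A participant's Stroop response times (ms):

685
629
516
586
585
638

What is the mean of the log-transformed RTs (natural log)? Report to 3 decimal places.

ln(RT): 6.5294, 6.4441, 6.2461, 6.3733, 6.3716, 6.4583
Σ ln(RT) = 38.4229
Mean = 38.4229/6 = 6.40382

6.404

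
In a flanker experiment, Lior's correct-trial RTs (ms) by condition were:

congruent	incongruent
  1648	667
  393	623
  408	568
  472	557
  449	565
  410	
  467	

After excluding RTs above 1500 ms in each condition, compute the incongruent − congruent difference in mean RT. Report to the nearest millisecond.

163 ms

congruent: exclude 1648
M(congruent) = 2599/6 = 433.167
M(incongruent) = 2980/5 = 596.000
Difference = 596.000 − 433.167 = 162.833 ms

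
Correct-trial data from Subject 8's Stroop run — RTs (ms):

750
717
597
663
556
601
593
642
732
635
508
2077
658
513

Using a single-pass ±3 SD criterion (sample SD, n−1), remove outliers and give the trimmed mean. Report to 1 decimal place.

628.1 ms

n = 14, ΣRT = 10242, M = 731.571
Σ(x−M)² = 2021137.43; s = √(2021137.43/13) = 394.300
Cutoffs: 731.571 ± 3·394.300 → [-451.3, 1914.5]
Outside: 2077 → excluded.
Retained (n=13): Σ = 8165, mean = 8165/13 = 628.077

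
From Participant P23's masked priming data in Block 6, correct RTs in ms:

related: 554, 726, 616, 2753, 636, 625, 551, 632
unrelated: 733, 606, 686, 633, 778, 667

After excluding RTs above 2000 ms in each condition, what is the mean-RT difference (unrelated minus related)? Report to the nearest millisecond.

related: exclude 2753
M(related) = 4340/7 = 620.000
M(unrelated) = 4103/6 = 683.833
Difference = 683.833 − 620.000 = 63.833 ms

64 ms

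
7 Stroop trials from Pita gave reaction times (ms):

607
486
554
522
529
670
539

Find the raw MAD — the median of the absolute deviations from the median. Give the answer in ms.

Sorted: 486, 522, 529, 539, 554, 607, 670 → median = 539
|x − 539|: 68, 53, 15, 17, 10, 131, 0
Sorted deviations: 0, 10, 15, 17, 53, 68, 131 → MAD = 17

17 ms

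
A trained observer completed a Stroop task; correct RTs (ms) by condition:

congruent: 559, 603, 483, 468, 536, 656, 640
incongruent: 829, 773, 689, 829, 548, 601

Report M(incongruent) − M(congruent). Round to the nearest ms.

M(congruent) = 3945/7 = 563.571
M(incongruent) = 4269/6 = 711.500
Difference = 711.500 − 563.571 = 147.929 ms

148 ms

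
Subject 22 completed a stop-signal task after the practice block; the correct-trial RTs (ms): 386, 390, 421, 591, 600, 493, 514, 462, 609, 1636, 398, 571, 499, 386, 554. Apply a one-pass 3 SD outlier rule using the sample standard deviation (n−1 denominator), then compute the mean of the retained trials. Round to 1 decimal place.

491.0 ms

n = 15, ΣRT = 8510, M = 567.333
Σ(x−M)² = 1317035.33; s = √(1317035.33/14) = 306.715
Cutoffs: 567.333 ± 3·306.715 → [-352.8, 1487.5]
Outside: 1636 → excluded.
Retained (n=14): Σ = 6874, mean = 6874/14 = 491.000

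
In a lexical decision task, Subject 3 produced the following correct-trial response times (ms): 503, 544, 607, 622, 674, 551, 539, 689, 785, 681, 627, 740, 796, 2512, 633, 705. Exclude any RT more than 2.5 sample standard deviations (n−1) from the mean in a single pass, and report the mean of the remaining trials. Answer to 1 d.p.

n = 16, ΣRT = 12208, M = 763.000
Σ(x−M)² = 3374882.00; s = √(3374882.00/15) = 474.333
Cutoffs: 763.000 ± 2.5·474.333 → [-422.8, 1948.8]
Outside: 2512 → excluded.
Retained (n=15): Σ = 9696, mean = 9696/15 = 646.400

646.4 ms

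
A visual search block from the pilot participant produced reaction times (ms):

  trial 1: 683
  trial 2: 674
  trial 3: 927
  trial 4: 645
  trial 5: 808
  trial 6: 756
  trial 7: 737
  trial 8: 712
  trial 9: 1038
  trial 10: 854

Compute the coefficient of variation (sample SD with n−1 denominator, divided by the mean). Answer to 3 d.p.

0.159

n = 10, Σ = 7834, M = 783.4000
Σ(x−M)² = 140236.400; s = √(140236.400/9) = 124.8272
CV = 124.8272 / 783.4000 = 0.15934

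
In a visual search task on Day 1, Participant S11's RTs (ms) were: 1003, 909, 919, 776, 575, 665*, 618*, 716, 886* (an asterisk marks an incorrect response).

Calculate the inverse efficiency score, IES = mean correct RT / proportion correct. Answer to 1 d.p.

Correct trials (n=6): 1003, 909, 919, 776, 575, 716
Mean correct RT = 4898/6 = 816.3333 ms
Proportion correct = 6/9
IES = 816.3333 / (6/9) = 1224.500 ms

1224.5 ms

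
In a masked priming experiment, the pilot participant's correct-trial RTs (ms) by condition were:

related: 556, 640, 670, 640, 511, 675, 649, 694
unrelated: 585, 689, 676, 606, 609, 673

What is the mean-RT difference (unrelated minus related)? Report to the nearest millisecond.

M(related) = 5035/8 = 629.375
M(unrelated) = 3838/6 = 639.667
Difference = 639.667 − 629.375 = 10.292 ms

10 ms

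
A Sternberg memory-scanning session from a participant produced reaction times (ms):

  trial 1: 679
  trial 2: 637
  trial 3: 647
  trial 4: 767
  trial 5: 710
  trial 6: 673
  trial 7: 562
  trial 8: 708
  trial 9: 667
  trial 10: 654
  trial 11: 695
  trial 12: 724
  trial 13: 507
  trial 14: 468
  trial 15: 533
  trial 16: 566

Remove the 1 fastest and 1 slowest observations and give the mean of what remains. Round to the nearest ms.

Sorted: 468, 507, 533, 562, 566, 637, 647, 654, 667, 673, 679, 695, 708, 710, 724, 767
Drop lowest 1 (468) and highest 1 (767)
Remaining (n=14): Σ = 8962, mean = 8962/14 = 640.143

640 ms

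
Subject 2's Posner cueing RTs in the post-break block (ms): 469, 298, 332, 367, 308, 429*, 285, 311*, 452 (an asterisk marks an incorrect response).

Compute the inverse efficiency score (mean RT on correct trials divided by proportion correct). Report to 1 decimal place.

461.2 ms

Correct trials (n=7): 469, 298, 332, 367, 308, 285, 452
Mean correct RT = 2511/7 = 358.7143 ms
Proportion correct = 7/9
IES = 358.7143 / (7/9) = 461.204 ms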